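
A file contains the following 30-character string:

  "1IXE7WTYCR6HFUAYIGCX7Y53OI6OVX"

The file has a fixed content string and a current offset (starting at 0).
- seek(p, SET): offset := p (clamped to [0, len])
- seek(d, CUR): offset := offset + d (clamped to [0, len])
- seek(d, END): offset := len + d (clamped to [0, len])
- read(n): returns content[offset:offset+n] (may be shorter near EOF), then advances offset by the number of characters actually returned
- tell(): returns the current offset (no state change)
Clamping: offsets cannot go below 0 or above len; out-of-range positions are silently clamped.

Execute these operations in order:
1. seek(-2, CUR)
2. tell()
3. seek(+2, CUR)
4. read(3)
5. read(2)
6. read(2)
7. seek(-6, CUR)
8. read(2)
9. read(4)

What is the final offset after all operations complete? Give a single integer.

Answer: 9

Derivation:
After 1 (seek(-2, CUR)): offset=0
After 2 (tell()): offset=0
After 3 (seek(+2, CUR)): offset=2
After 4 (read(3)): returned 'XE7', offset=5
After 5 (read(2)): returned 'WT', offset=7
After 6 (read(2)): returned 'YC', offset=9
After 7 (seek(-6, CUR)): offset=3
After 8 (read(2)): returned 'E7', offset=5
After 9 (read(4)): returned 'WTYC', offset=9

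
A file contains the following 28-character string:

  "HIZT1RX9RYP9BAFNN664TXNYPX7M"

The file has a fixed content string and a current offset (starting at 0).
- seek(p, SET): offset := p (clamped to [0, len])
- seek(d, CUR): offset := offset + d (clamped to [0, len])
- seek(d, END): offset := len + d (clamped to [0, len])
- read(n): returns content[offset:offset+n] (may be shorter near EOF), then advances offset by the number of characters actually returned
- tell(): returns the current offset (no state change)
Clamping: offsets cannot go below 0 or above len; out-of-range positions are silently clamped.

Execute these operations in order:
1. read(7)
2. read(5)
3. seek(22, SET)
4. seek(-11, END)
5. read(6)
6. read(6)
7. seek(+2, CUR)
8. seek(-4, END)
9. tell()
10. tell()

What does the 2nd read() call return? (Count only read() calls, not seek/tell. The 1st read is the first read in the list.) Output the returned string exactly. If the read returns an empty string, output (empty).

After 1 (read(7)): returned 'HIZT1RX', offset=7
After 2 (read(5)): returned '9RYP9', offset=12
After 3 (seek(22, SET)): offset=22
After 4 (seek(-11, END)): offset=17
After 5 (read(6)): returned '664TXN', offset=23
After 6 (read(6)): returned 'YPX7M', offset=28
After 7 (seek(+2, CUR)): offset=28
After 8 (seek(-4, END)): offset=24
After 9 (tell()): offset=24
After 10 (tell()): offset=24

Answer: 9RYP9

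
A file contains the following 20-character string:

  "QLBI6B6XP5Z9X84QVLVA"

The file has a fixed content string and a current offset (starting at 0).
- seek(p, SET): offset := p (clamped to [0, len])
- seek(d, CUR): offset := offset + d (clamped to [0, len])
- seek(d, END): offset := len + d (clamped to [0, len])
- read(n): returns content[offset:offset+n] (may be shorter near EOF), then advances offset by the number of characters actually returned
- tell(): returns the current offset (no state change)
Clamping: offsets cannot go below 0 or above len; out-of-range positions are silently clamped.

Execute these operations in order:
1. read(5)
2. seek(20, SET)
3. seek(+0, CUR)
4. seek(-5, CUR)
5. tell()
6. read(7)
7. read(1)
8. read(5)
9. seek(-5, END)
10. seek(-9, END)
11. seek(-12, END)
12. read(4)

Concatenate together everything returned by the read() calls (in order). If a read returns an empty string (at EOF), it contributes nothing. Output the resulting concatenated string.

After 1 (read(5)): returned 'QLBI6', offset=5
After 2 (seek(20, SET)): offset=20
After 3 (seek(+0, CUR)): offset=20
After 4 (seek(-5, CUR)): offset=15
After 5 (tell()): offset=15
After 6 (read(7)): returned 'QVLVA', offset=20
After 7 (read(1)): returned '', offset=20
After 8 (read(5)): returned '', offset=20
After 9 (seek(-5, END)): offset=15
After 10 (seek(-9, END)): offset=11
After 11 (seek(-12, END)): offset=8
After 12 (read(4)): returned 'P5Z9', offset=12

Answer: QLBI6QVLVAP5Z9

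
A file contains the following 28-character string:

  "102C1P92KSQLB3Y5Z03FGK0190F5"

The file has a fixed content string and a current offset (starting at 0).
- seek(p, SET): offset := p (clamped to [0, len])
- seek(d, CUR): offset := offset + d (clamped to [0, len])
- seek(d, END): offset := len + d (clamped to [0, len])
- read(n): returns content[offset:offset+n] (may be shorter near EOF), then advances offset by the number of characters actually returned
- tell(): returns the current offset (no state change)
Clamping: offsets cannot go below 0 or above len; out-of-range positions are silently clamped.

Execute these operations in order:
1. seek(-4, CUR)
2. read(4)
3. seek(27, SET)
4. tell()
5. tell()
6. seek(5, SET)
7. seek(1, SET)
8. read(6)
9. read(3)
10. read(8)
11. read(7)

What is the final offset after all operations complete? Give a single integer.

Answer: 25

Derivation:
After 1 (seek(-4, CUR)): offset=0
After 2 (read(4)): returned '102C', offset=4
After 3 (seek(27, SET)): offset=27
After 4 (tell()): offset=27
After 5 (tell()): offset=27
After 6 (seek(5, SET)): offset=5
After 7 (seek(1, SET)): offset=1
After 8 (read(6)): returned '02C1P9', offset=7
After 9 (read(3)): returned '2KS', offset=10
After 10 (read(8)): returned 'QLB3Y5Z0', offset=18
After 11 (read(7)): returned '3FGK019', offset=25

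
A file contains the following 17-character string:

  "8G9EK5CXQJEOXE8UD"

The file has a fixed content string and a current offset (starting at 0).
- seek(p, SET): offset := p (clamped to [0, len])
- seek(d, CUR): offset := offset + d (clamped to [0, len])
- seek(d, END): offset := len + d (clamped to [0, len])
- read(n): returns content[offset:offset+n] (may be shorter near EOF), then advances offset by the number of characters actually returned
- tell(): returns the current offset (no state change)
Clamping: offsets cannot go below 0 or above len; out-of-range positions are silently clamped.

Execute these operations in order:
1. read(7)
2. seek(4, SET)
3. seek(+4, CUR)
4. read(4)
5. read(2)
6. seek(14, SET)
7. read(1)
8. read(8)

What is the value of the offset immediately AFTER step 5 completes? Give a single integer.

Answer: 14

Derivation:
After 1 (read(7)): returned '8G9EK5C', offset=7
After 2 (seek(4, SET)): offset=4
After 3 (seek(+4, CUR)): offset=8
After 4 (read(4)): returned 'QJEO', offset=12
After 5 (read(2)): returned 'XE', offset=14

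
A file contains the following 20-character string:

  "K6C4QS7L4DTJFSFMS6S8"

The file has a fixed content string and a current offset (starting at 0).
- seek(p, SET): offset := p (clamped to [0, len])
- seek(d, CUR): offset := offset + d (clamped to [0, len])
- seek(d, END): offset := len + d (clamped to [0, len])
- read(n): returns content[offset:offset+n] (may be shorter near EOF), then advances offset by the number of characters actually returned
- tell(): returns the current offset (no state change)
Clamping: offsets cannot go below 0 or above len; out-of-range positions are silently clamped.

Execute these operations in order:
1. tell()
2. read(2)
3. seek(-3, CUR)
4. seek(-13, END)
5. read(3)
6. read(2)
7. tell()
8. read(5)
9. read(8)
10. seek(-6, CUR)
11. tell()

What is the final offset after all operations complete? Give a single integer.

Answer: 14

Derivation:
After 1 (tell()): offset=0
After 2 (read(2)): returned 'K6', offset=2
After 3 (seek(-3, CUR)): offset=0
After 4 (seek(-13, END)): offset=7
After 5 (read(3)): returned 'L4D', offset=10
After 6 (read(2)): returned 'TJ', offset=12
After 7 (tell()): offset=12
After 8 (read(5)): returned 'FSFMS', offset=17
After 9 (read(8)): returned '6S8', offset=20
After 10 (seek(-6, CUR)): offset=14
After 11 (tell()): offset=14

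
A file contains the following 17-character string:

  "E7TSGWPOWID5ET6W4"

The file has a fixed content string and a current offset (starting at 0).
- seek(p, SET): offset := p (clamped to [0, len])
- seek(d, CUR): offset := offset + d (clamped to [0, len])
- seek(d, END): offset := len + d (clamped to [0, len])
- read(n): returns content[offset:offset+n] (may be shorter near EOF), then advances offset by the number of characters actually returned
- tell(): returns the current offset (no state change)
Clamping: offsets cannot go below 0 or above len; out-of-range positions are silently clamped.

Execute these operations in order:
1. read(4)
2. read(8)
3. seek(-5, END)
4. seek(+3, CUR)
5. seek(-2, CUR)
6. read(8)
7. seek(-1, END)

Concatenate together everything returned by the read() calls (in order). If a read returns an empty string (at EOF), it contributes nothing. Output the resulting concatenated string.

Answer: E7TSGWPOWID5T6W4

Derivation:
After 1 (read(4)): returned 'E7TS', offset=4
After 2 (read(8)): returned 'GWPOWID5', offset=12
After 3 (seek(-5, END)): offset=12
After 4 (seek(+3, CUR)): offset=15
After 5 (seek(-2, CUR)): offset=13
After 6 (read(8)): returned 'T6W4', offset=17
After 7 (seek(-1, END)): offset=16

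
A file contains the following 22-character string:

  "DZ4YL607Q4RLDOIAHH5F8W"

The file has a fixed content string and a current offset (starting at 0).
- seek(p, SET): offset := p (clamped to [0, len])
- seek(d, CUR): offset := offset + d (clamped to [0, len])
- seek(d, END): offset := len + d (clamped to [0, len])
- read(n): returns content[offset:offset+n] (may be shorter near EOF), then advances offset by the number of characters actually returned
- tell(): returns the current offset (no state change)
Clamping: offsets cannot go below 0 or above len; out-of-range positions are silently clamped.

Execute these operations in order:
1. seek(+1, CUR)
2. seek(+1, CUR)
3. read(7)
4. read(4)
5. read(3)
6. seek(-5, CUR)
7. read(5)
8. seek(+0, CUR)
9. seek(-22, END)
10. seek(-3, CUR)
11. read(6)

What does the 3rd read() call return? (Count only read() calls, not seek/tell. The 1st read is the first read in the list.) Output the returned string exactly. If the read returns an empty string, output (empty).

After 1 (seek(+1, CUR)): offset=1
After 2 (seek(+1, CUR)): offset=2
After 3 (read(7)): returned '4YL607Q', offset=9
After 4 (read(4)): returned '4RLD', offset=13
After 5 (read(3)): returned 'OIA', offset=16
After 6 (seek(-5, CUR)): offset=11
After 7 (read(5)): returned 'LDOIA', offset=16
After 8 (seek(+0, CUR)): offset=16
After 9 (seek(-22, END)): offset=0
After 10 (seek(-3, CUR)): offset=0
After 11 (read(6)): returned 'DZ4YL6', offset=6

Answer: OIA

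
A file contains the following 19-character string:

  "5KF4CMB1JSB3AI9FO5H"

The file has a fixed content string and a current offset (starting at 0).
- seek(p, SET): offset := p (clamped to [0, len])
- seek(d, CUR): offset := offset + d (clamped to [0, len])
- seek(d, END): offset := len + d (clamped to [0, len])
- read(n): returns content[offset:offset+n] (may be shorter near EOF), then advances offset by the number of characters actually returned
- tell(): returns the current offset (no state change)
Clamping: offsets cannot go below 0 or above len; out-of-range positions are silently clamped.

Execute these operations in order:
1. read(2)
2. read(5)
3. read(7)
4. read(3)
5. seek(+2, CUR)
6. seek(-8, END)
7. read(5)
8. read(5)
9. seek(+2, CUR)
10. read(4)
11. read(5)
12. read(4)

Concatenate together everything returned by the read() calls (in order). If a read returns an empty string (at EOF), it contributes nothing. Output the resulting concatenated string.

Answer: 5KF4CMB1JSB3AI9FO3AI9FO5H

Derivation:
After 1 (read(2)): returned '5K', offset=2
After 2 (read(5)): returned 'F4CMB', offset=7
After 3 (read(7)): returned '1JSB3AI', offset=14
After 4 (read(3)): returned '9FO', offset=17
After 5 (seek(+2, CUR)): offset=19
After 6 (seek(-8, END)): offset=11
After 7 (read(5)): returned '3AI9F', offset=16
After 8 (read(5)): returned 'O5H', offset=19
After 9 (seek(+2, CUR)): offset=19
After 10 (read(4)): returned '', offset=19
After 11 (read(5)): returned '', offset=19
After 12 (read(4)): returned '', offset=19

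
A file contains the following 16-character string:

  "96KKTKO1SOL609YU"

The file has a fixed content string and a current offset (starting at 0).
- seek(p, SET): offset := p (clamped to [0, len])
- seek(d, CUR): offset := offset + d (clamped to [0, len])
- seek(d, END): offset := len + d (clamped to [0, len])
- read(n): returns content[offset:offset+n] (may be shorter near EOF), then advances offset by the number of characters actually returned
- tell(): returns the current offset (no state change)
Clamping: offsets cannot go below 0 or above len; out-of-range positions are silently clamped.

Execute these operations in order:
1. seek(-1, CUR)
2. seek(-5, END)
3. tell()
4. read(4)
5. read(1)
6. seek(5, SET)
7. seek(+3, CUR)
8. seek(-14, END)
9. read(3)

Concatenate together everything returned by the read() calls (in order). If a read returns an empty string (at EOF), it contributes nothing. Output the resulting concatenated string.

After 1 (seek(-1, CUR)): offset=0
After 2 (seek(-5, END)): offset=11
After 3 (tell()): offset=11
After 4 (read(4)): returned '609Y', offset=15
After 5 (read(1)): returned 'U', offset=16
After 6 (seek(5, SET)): offset=5
After 7 (seek(+3, CUR)): offset=8
After 8 (seek(-14, END)): offset=2
After 9 (read(3)): returned 'KKT', offset=5

Answer: 609YUKKT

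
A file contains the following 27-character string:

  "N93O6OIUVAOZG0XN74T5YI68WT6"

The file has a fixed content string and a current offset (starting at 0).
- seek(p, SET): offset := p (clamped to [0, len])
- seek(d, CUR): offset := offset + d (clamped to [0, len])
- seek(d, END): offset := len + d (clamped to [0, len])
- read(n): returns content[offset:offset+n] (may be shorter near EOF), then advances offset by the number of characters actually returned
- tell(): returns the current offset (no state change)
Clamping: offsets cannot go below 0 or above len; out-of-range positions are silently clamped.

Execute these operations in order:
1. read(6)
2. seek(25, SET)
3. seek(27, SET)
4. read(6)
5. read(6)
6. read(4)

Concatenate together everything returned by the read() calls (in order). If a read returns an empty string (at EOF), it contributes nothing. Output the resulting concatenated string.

Answer: N93O6O

Derivation:
After 1 (read(6)): returned 'N93O6O', offset=6
After 2 (seek(25, SET)): offset=25
After 3 (seek(27, SET)): offset=27
After 4 (read(6)): returned '', offset=27
After 5 (read(6)): returned '', offset=27
After 6 (read(4)): returned '', offset=27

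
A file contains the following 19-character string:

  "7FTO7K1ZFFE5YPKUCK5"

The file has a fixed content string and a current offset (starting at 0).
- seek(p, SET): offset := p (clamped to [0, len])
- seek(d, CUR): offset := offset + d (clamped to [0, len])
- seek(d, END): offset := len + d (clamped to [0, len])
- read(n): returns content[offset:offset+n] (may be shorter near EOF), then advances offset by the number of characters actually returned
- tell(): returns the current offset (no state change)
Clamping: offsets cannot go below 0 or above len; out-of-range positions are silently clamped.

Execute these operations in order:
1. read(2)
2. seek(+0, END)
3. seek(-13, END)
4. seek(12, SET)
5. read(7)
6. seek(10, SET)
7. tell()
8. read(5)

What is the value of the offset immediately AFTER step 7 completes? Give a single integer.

Answer: 10

Derivation:
After 1 (read(2)): returned '7F', offset=2
After 2 (seek(+0, END)): offset=19
After 3 (seek(-13, END)): offset=6
After 4 (seek(12, SET)): offset=12
After 5 (read(7)): returned 'YPKUCK5', offset=19
After 6 (seek(10, SET)): offset=10
After 7 (tell()): offset=10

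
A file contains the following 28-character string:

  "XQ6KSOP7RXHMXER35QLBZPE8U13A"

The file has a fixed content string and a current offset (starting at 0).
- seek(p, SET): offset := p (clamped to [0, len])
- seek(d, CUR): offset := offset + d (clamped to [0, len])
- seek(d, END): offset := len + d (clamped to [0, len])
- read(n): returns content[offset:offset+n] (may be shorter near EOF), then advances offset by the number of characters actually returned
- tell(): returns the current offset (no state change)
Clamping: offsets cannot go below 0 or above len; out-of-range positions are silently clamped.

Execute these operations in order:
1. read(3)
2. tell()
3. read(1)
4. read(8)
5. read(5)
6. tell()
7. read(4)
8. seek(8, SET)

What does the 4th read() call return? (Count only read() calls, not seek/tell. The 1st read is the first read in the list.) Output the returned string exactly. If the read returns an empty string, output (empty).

After 1 (read(3)): returned 'XQ6', offset=3
After 2 (tell()): offset=3
After 3 (read(1)): returned 'K', offset=4
After 4 (read(8)): returned 'SOP7RXHM', offset=12
After 5 (read(5)): returned 'XER35', offset=17
After 6 (tell()): offset=17
After 7 (read(4)): returned 'QLBZ', offset=21
After 8 (seek(8, SET)): offset=8

Answer: XER35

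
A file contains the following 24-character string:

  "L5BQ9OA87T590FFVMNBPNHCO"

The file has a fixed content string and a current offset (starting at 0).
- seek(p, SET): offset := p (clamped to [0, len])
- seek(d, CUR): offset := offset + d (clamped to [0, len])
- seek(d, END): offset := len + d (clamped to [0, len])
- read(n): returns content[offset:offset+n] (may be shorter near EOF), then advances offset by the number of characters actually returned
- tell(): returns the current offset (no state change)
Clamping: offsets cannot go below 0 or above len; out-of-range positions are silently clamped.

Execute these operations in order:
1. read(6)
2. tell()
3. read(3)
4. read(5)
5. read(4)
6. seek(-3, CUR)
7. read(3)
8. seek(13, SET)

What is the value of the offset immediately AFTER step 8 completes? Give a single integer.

After 1 (read(6)): returned 'L5BQ9O', offset=6
After 2 (tell()): offset=6
After 3 (read(3)): returned 'A87', offset=9
After 4 (read(5)): returned 'T590F', offset=14
After 5 (read(4)): returned 'FVMN', offset=18
After 6 (seek(-3, CUR)): offset=15
After 7 (read(3)): returned 'VMN', offset=18
After 8 (seek(13, SET)): offset=13

Answer: 13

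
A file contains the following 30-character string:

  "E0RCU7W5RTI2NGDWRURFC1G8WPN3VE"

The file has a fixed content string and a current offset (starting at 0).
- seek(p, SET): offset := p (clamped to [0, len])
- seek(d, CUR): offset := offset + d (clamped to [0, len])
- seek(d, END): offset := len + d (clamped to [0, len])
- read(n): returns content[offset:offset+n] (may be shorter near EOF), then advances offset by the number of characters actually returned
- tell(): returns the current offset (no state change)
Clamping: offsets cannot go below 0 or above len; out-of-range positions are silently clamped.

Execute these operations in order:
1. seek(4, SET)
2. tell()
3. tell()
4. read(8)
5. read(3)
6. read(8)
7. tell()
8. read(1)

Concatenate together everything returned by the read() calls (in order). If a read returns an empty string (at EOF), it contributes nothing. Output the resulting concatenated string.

Answer: U7W5RTI2NGDWRURFC1G8

Derivation:
After 1 (seek(4, SET)): offset=4
After 2 (tell()): offset=4
After 3 (tell()): offset=4
After 4 (read(8)): returned 'U7W5RTI2', offset=12
After 5 (read(3)): returned 'NGD', offset=15
After 6 (read(8)): returned 'WRURFC1G', offset=23
After 7 (tell()): offset=23
After 8 (read(1)): returned '8', offset=24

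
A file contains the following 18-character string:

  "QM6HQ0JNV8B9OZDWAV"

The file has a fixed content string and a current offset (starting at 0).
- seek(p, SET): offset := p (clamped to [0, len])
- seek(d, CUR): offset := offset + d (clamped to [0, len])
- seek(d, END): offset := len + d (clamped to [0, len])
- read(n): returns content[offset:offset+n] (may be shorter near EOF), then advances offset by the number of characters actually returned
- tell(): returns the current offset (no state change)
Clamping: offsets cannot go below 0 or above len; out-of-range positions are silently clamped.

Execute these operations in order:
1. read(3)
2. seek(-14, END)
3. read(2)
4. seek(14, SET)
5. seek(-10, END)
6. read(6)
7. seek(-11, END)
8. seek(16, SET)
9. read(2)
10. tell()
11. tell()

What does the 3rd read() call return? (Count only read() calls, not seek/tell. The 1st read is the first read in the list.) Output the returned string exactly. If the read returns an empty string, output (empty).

Answer: V8B9OZ

Derivation:
After 1 (read(3)): returned 'QM6', offset=3
After 2 (seek(-14, END)): offset=4
After 3 (read(2)): returned 'Q0', offset=6
After 4 (seek(14, SET)): offset=14
After 5 (seek(-10, END)): offset=8
After 6 (read(6)): returned 'V8B9OZ', offset=14
After 7 (seek(-11, END)): offset=7
After 8 (seek(16, SET)): offset=16
After 9 (read(2)): returned 'AV', offset=18
After 10 (tell()): offset=18
After 11 (tell()): offset=18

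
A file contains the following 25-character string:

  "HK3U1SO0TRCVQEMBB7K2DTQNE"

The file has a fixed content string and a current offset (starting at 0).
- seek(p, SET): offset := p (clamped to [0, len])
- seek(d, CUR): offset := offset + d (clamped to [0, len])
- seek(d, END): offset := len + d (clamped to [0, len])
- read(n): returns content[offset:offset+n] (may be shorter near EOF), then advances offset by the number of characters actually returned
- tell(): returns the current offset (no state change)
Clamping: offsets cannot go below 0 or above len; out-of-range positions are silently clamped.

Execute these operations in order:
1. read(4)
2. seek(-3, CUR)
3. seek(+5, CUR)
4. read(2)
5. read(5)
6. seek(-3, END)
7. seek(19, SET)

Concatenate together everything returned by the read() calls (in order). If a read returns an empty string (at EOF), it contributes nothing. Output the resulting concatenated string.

Answer: HK3UO0TRCVQ

Derivation:
After 1 (read(4)): returned 'HK3U', offset=4
After 2 (seek(-3, CUR)): offset=1
After 3 (seek(+5, CUR)): offset=6
After 4 (read(2)): returned 'O0', offset=8
After 5 (read(5)): returned 'TRCVQ', offset=13
After 6 (seek(-3, END)): offset=22
After 7 (seek(19, SET)): offset=19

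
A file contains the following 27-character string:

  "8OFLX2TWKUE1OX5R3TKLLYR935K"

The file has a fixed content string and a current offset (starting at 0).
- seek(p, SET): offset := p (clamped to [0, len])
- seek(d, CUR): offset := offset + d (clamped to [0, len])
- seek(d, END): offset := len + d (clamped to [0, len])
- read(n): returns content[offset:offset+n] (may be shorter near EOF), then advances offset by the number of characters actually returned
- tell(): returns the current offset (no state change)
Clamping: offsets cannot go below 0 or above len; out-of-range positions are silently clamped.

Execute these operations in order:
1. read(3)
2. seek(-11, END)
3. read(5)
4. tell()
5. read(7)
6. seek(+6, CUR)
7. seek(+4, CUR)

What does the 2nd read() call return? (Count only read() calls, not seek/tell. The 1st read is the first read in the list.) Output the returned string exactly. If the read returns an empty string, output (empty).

After 1 (read(3)): returned '8OF', offset=3
After 2 (seek(-11, END)): offset=16
After 3 (read(5)): returned '3TKLL', offset=21
After 4 (tell()): offset=21
After 5 (read(7)): returned 'YR935K', offset=27
After 6 (seek(+6, CUR)): offset=27
After 7 (seek(+4, CUR)): offset=27

Answer: 3TKLL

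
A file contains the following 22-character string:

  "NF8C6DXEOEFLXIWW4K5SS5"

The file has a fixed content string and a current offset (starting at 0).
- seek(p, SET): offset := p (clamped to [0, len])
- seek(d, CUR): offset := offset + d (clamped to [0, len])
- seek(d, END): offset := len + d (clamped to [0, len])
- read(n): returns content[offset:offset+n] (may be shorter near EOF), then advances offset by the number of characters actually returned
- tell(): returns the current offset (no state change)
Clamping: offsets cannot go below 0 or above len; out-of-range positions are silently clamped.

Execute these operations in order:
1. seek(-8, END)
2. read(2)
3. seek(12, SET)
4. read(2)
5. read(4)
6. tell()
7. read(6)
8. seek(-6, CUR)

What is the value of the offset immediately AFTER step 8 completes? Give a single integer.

Answer: 16

Derivation:
After 1 (seek(-8, END)): offset=14
After 2 (read(2)): returned 'WW', offset=16
After 3 (seek(12, SET)): offset=12
After 4 (read(2)): returned 'XI', offset=14
After 5 (read(4)): returned 'WW4K', offset=18
After 6 (tell()): offset=18
After 7 (read(6)): returned '5SS5', offset=22
After 8 (seek(-6, CUR)): offset=16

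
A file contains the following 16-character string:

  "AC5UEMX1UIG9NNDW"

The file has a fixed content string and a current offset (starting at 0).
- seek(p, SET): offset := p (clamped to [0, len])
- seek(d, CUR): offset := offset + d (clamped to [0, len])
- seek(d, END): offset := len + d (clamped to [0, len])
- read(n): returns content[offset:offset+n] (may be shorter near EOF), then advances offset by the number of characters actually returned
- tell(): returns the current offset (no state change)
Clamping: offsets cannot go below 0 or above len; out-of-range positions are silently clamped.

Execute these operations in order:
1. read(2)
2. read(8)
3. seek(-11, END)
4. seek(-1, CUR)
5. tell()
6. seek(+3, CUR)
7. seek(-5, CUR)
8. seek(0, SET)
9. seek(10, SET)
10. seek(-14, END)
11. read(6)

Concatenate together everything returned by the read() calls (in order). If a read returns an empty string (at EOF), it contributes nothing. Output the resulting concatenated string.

Answer: AC5UEMX1UI5UEMX1

Derivation:
After 1 (read(2)): returned 'AC', offset=2
After 2 (read(8)): returned '5UEMX1UI', offset=10
After 3 (seek(-11, END)): offset=5
After 4 (seek(-1, CUR)): offset=4
After 5 (tell()): offset=4
After 6 (seek(+3, CUR)): offset=7
After 7 (seek(-5, CUR)): offset=2
After 8 (seek(0, SET)): offset=0
After 9 (seek(10, SET)): offset=10
After 10 (seek(-14, END)): offset=2
After 11 (read(6)): returned '5UEMX1', offset=8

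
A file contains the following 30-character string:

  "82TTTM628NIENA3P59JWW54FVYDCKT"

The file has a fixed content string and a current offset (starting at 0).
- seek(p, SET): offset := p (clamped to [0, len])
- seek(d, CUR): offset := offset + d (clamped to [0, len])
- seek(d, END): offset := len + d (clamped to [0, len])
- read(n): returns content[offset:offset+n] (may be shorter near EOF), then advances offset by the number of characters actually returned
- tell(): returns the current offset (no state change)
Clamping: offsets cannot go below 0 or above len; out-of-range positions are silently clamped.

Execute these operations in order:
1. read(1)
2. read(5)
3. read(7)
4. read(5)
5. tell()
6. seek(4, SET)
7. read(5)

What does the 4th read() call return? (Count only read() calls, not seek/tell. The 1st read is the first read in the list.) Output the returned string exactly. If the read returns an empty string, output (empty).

Answer: A3P59

Derivation:
After 1 (read(1)): returned '8', offset=1
After 2 (read(5)): returned '2TTTM', offset=6
After 3 (read(7)): returned '628NIEN', offset=13
After 4 (read(5)): returned 'A3P59', offset=18
After 5 (tell()): offset=18
After 6 (seek(4, SET)): offset=4
After 7 (read(5)): returned 'TM628', offset=9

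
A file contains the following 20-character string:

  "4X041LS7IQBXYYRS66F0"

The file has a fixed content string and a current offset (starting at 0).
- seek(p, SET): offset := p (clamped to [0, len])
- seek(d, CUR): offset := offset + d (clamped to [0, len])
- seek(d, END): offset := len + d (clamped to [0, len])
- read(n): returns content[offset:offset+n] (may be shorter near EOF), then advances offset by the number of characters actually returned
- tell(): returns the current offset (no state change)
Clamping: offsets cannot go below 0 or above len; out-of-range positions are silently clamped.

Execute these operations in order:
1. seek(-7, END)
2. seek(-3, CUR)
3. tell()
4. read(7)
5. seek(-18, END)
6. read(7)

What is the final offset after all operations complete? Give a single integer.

Answer: 9

Derivation:
After 1 (seek(-7, END)): offset=13
After 2 (seek(-3, CUR)): offset=10
After 3 (tell()): offset=10
After 4 (read(7)): returned 'BXYYRS6', offset=17
After 5 (seek(-18, END)): offset=2
After 6 (read(7)): returned '041LS7I', offset=9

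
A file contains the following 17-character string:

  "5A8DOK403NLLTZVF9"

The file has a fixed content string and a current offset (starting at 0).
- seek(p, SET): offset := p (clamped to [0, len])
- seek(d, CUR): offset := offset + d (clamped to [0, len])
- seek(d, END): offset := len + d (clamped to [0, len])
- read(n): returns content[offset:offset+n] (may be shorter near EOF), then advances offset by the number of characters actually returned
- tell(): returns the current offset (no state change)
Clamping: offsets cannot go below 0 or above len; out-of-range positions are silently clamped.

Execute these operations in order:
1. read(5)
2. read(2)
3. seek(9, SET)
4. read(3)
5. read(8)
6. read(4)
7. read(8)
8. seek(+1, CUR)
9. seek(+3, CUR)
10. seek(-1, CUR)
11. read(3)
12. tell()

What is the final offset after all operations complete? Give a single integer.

After 1 (read(5)): returned '5A8DO', offset=5
After 2 (read(2)): returned 'K4', offset=7
After 3 (seek(9, SET)): offset=9
After 4 (read(3)): returned 'NLL', offset=12
After 5 (read(8)): returned 'TZVF9', offset=17
After 6 (read(4)): returned '', offset=17
After 7 (read(8)): returned '', offset=17
After 8 (seek(+1, CUR)): offset=17
After 9 (seek(+3, CUR)): offset=17
After 10 (seek(-1, CUR)): offset=16
After 11 (read(3)): returned '9', offset=17
After 12 (tell()): offset=17

Answer: 17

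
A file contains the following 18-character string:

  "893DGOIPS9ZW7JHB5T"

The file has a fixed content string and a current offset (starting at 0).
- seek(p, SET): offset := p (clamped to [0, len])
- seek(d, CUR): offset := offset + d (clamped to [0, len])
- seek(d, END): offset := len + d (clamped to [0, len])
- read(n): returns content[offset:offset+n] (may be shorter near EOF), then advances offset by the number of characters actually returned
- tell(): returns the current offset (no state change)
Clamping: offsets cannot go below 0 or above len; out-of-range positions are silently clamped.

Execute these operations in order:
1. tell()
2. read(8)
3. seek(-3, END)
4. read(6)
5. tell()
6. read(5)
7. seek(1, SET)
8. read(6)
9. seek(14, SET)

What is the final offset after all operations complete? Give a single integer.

Answer: 14

Derivation:
After 1 (tell()): offset=0
After 2 (read(8)): returned '893DGOIP', offset=8
After 3 (seek(-3, END)): offset=15
After 4 (read(6)): returned 'B5T', offset=18
After 5 (tell()): offset=18
After 6 (read(5)): returned '', offset=18
After 7 (seek(1, SET)): offset=1
After 8 (read(6)): returned '93DGOI', offset=7
After 9 (seek(14, SET)): offset=14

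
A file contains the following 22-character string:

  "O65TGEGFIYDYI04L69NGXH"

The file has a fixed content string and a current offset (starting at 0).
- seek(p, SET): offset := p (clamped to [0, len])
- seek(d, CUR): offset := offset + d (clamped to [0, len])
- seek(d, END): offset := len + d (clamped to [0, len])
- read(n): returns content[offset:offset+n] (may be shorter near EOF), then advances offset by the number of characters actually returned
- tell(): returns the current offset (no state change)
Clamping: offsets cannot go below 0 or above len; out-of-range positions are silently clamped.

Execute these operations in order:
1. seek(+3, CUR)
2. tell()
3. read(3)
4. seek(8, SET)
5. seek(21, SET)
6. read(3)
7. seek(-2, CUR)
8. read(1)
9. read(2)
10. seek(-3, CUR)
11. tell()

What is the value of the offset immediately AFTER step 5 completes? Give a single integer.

Answer: 21

Derivation:
After 1 (seek(+3, CUR)): offset=3
After 2 (tell()): offset=3
After 3 (read(3)): returned 'TGE', offset=6
After 4 (seek(8, SET)): offset=8
After 5 (seek(21, SET)): offset=21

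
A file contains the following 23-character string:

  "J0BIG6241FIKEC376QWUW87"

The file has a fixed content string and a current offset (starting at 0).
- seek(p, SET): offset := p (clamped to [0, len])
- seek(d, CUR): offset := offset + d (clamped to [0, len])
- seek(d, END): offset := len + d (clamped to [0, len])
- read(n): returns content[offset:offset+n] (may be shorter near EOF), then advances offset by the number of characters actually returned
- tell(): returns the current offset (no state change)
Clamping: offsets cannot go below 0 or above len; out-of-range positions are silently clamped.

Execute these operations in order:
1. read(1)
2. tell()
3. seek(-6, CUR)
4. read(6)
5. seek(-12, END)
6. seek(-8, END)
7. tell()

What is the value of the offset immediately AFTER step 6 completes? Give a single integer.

Answer: 15

Derivation:
After 1 (read(1)): returned 'J', offset=1
After 2 (tell()): offset=1
After 3 (seek(-6, CUR)): offset=0
After 4 (read(6)): returned 'J0BIG6', offset=6
After 5 (seek(-12, END)): offset=11
After 6 (seek(-8, END)): offset=15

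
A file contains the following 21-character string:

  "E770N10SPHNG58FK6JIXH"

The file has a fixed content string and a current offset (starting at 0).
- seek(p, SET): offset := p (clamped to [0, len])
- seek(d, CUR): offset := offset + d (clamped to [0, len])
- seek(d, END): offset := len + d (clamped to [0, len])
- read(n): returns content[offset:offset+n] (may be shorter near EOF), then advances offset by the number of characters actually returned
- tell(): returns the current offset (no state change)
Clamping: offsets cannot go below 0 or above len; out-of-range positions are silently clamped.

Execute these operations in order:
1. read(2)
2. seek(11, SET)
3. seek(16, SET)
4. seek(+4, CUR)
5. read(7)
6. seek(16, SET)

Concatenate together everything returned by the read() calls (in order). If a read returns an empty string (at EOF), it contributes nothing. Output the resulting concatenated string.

After 1 (read(2)): returned 'E7', offset=2
After 2 (seek(11, SET)): offset=11
After 3 (seek(16, SET)): offset=16
After 4 (seek(+4, CUR)): offset=20
After 5 (read(7)): returned 'H', offset=21
After 6 (seek(16, SET)): offset=16

Answer: E7H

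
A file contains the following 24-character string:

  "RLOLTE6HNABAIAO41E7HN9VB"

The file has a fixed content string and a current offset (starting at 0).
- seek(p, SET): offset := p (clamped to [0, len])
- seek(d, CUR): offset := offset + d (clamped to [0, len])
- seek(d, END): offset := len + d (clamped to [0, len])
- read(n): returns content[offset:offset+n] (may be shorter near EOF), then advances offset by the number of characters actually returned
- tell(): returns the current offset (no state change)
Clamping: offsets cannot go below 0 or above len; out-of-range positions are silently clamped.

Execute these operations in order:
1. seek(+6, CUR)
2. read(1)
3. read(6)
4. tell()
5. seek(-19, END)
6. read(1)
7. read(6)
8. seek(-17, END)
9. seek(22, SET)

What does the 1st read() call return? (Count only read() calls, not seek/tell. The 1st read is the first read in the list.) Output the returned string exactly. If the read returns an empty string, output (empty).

Answer: 6

Derivation:
After 1 (seek(+6, CUR)): offset=6
After 2 (read(1)): returned '6', offset=7
After 3 (read(6)): returned 'HNABAI', offset=13
After 4 (tell()): offset=13
After 5 (seek(-19, END)): offset=5
After 6 (read(1)): returned 'E', offset=6
After 7 (read(6)): returned '6HNABA', offset=12
After 8 (seek(-17, END)): offset=7
After 9 (seek(22, SET)): offset=22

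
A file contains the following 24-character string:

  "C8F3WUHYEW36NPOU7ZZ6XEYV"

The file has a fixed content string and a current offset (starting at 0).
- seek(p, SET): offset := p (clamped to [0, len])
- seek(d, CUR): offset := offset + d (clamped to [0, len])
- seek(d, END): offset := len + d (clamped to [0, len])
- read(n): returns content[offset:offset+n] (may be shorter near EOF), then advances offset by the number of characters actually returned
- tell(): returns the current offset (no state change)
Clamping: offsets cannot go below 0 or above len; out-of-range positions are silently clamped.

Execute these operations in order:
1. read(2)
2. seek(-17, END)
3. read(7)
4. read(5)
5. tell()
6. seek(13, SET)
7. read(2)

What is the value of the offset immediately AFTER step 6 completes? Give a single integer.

After 1 (read(2)): returned 'C8', offset=2
After 2 (seek(-17, END)): offset=7
After 3 (read(7)): returned 'YEW36NP', offset=14
After 4 (read(5)): returned 'OU7ZZ', offset=19
After 5 (tell()): offset=19
After 6 (seek(13, SET)): offset=13

Answer: 13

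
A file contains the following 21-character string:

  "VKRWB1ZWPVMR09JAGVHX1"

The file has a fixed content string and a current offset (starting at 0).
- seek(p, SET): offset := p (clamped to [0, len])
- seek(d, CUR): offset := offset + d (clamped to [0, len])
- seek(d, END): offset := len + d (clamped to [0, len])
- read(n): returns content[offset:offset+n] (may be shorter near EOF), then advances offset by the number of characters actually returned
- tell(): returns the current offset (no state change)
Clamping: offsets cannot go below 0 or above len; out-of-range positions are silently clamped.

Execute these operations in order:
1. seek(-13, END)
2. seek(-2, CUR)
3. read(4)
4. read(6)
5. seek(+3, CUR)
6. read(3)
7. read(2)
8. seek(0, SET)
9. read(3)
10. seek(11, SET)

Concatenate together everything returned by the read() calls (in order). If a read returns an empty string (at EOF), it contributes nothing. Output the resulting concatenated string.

Answer: ZWPVMR09JAX1VKR

Derivation:
After 1 (seek(-13, END)): offset=8
After 2 (seek(-2, CUR)): offset=6
After 3 (read(4)): returned 'ZWPV', offset=10
After 4 (read(6)): returned 'MR09JA', offset=16
After 5 (seek(+3, CUR)): offset=19
After 6 (read(3)): returned 'X1', offset=21
After 7 (read(2)): returned '', offset=21
After 8 (seek(0, SET)): offset=0
After 9 (read(3)): returned 'VKR', offset=3
After 10 (seek(11, SET)): offset=11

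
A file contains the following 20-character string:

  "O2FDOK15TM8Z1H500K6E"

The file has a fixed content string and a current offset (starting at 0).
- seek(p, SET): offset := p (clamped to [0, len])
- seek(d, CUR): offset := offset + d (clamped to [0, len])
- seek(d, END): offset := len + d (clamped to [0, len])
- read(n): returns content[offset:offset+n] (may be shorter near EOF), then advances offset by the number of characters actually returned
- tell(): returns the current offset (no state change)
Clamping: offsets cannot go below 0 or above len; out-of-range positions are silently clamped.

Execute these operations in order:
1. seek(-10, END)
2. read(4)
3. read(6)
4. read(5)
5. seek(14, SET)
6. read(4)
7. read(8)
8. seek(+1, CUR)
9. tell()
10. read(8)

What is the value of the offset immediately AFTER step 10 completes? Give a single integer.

After 1 (seek(-10, END)): offset=10
After 2 (read(4)): returned '8Z1H', offset=14
After 3 (read(6)): returned '500K6E', offset=20
After 4 (read(5)): returned '', offset=20
After 5 (seek(14, SET)): offset=14
After 6 (read(4)): returned '500K', offset=18
After 7 (read(8)): returned '6E', offset=20
After 8 (seek(+1, CUR)): offset=20
After 9 (tell()): offset=20
After 10 (read(8)): returned '', offset=20

Answer: 20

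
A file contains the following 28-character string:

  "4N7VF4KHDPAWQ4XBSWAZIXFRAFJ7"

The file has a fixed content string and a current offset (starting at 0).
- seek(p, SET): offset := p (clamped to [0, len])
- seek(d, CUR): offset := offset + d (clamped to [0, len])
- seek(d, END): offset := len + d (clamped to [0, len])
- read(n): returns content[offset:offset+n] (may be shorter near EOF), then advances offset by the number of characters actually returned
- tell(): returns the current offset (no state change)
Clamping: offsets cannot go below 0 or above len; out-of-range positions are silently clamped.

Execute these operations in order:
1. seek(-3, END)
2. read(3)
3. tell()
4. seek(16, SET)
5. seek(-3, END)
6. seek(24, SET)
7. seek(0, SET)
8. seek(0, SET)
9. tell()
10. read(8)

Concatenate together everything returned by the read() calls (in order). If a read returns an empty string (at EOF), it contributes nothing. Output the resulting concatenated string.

After 1 (seek(-3, END)): offset=25
After 2 (read(3)): returned 'FJ7', offset=28
After 3 (tell()): offset=28
After 4 (seek(16, SET)): offset=16
After 5 (seek(-3, END)): offset=25
After 6 (seek(24, SET)): offset=24
After 7 (seek(0, SET)): offset=0
After 8 (seek(0, SET)): offset=0
After 9 (tell()): offset=0
After 10 (read(8)): returned '4N7VF4KH', offset=8

Answer: FJ74N7VF4KH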